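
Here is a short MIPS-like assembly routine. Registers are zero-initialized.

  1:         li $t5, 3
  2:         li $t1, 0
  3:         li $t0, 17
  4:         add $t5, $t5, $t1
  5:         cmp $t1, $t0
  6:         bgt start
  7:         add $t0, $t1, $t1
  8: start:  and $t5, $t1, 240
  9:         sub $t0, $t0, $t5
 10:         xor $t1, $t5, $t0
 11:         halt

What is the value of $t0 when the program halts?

li $t5, 3 → $t5=3
li $t1, 0 → $t1=0
li $t0, 17 → $t0=17
add $t5, $t5, $t1 → $t5=3+0=3
cmp $t1, $t0  (cmp 0,17)
bgt start: not taken
add $t0, $t1, $t1 → $t0=0+0=0
and $t5, $t1, 240 → $t5=0&240=0
sub $t0, $t0, $t5 → $t0=0-0=0
xor $t1, $t5, $t0 → $t1=0^0=0
halt.

0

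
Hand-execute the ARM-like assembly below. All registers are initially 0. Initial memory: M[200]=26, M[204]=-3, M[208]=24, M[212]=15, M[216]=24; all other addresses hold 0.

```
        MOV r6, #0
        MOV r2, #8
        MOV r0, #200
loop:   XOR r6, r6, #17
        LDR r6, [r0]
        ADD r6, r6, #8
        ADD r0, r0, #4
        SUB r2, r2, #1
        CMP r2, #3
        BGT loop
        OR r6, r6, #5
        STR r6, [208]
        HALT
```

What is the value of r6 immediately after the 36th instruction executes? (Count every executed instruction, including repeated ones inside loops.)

after MOV r6, #0: r6=0
after MOV r2, #8: r2=8
after MOV r0, #200: r0=200
after XOR r6, r6, #17: r6=0^17=17
after LDR r6, [r0]: r6=M[200]=26
after ADD r6, r6, #8: r6=26+8=34
after ADD r0, r0, #4: r0=200+4=204
after SUB r2, r2, #1: r2=8-1=7
CMP r2, #3  (cmp 7,3)
BGT loop: taken
after XOR r6, r6, #17: r6=34^17=51
after LDR r6, [r0]: r6=M[204]=-3
after ADD r6, r6, #8: r6=(-3)+8=5
after ADD r0, r0, #4: r0=204+4=208
after SUB r2, r2, #1: r2=7-1=6
CMP r2, #3  (cmp 6,3)
BGT loop: taken
after XOR r6, r6, #17: r6=5^17=20
after LDR r6, [r0]: r6=M[208]=24
after ADD r6, r6, #8: r6=24+8=32
after ADD r0, r0, #4: r0=208+4=212
after SUB r2, r2, #1: r2=6-1=5
CMP r2, #3  (cmp 5,3)
BGT loop: taken
after XOR r6, r6, #17: r6=32^17=49
after LDR r6, [r0]: r6=M[212]=15
after ADD r6, r6, #8: r6=15+8=23
after ADD r0, r0, #4: r0=212+4=216
after SUB r2, r2, #1: r2=5-1=4
CMP r2, #3  (cmp 4,3)
BGT loop: taken
after XOR r6, r6, #17: r6=23^17=6
after LDR r6, [r0]: r6=M[216]=24
after ADD r6, r6, #8: r6=24+8=32
after ADD r0, r0, #4: r0=216+4=220
after SUB r2, r2, #1: r2=4-1=3
After step 36: r6 = 32.

32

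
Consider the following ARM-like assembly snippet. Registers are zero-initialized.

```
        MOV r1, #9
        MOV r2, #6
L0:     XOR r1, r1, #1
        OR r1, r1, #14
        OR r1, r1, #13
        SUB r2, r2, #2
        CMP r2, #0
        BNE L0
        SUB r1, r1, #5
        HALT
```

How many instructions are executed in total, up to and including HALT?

after MOV r1, #9: r1=9
after MOV r2, #6: r2=6
after XOR r1, r1, #1: r1=9^1=8
after OR r1, r1, #14: r1=8|14=14
after OR r1, r1, #13: r1=14|13=15
after SUB r2, r2, #2: r2=6-2=4
CMP r2, #0  (cmp 4,0)
BNE L0: taken
after XOR r1, r1, #1: r1=15^1=14
after OR r1, r1, #14: r1=14|14=14
after OR r1, r1, #13: r1=14|13=15
after SUB r2, r2, #2: r2=4-2=2
CMP r2, #0  (cmp 2,0)
BNE L0: taken
after XOR r1, r1, #1: r1=15^1=14
after OR r1, r1, #14: r1=14|14=14
after OR r1, r1, #13: r1=14|13=15
after SUB r2, r2, #2: r2=2-2=0
CMP r2, #0  (cmp 0,0)
BNE L0: not taken
after SUB r1, r1, #5: r1=15-5=10
halt.
Total executed instructions: 22.

22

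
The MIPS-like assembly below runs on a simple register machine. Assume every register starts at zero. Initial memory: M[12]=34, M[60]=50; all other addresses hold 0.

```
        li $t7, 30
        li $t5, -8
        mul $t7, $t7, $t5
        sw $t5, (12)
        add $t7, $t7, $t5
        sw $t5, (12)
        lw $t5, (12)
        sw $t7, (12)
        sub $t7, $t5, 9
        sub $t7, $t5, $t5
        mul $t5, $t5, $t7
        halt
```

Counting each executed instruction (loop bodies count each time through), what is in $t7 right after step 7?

-248

li $t7, 30 → $t7=30
li $t5, -8 → $t5=-8
mul $t7, $t7, $t5 → $t7=30*(-8)=-240
sw $t5, (12) → M[12]=-8
add $t7, $t7, $t5 → $t7=(-240)+(-8)=-248
sw $t5, (12) → M[12]=-8
lw $t5, (12) → $t5=M[12]=-8
After step 7: $t7 = -248.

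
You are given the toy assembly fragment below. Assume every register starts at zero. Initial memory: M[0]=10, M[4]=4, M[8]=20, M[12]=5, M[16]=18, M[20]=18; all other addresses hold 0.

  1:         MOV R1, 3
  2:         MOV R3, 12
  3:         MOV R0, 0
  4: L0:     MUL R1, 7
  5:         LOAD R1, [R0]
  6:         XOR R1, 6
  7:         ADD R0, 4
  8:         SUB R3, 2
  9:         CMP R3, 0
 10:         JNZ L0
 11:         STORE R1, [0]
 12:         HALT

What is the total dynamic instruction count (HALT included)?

after MOV R1, 3: R1=3
after MOV R3, 12: R3=12
after MOV R0, 0: R0=0
after MUL R1, 7: R1=3*7=21
after LOAD R1, [R0]: R1=M[0]=10
after XOR R1, 6: R1=10^6=12
after ADD R0, 4: R0=0+4=4
after SUB R3, 2: R3=12-2=10
CMP R3, 0  (cmp 10,0)
JNZ L0: taken
after MUL R1, 7: R1=12*7=84
after LOAD R1, [R0]: R1=M[4]=4
after XOR R1, 6: R1=4^6=2
after ADD R0, 4: R0=4+4=8
after SUB R3, 2: R3=10-2=8
CMP R3, 0  (cmp 8,0)
JNZ L0: taken
after MUL R1, 7: R1=2*7=14
after LOAD R1, [R0]: R1=M[8]=20
after XOR R1, 6: R1=20^6=18
after ADD R0, 4: R0=8+4=12
after SUB R3, 2: R3=8-2=6
CMP R3, 0  (cmp 6,0)
JNZ L0: taken
after MUL R1, 7: R1=18*7=126
after LOAD R1, [R0]: R1=M[12]=5
after XOR R1, 6: R1=5^6=3
after ADD R0, 4: R0=12+4=16
after SUB R3, 2: R3=6-2=4
CMP R3, 0  (cmp 4,0)
JNZ L0: taken
after MUL R1, 7: R1=3*7=21
after LOAD R1, [R0]: R1=M[16]=18
after XOR R1, 6: R1=18^6=20
after ADD R0, 4: R0=16+4=20
after SUB R3, 2: R3=4-2=2
CMP R3, 0  (cmp 2,0)
JNZ L0: taken
after MUL R1, 7: R1=20*7=140
after LOAD R1, [R0]: R1=M[20]=18
after XOR R1, 6: R1=18^6=20
after ADD R0, 4: R0=20+4=24
after SUB R3, 2: R3=2-2=0
CMP R3, 0  (cmp 0,0)
JNZ L0: not taken
STORE R1, [0] → M[0]=20
halt.
Total executed instructions: 47.

47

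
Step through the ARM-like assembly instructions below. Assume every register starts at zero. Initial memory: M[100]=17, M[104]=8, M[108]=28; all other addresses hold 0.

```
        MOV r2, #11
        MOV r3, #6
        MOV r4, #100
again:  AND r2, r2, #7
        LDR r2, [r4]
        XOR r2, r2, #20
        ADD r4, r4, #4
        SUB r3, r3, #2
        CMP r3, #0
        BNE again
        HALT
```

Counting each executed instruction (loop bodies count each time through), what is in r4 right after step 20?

108

MOV r2, #11 → r2=11
MOV r3, #6 → r3=6
MOV r4, #100 → r4=100
AND r2, r2, #7 → r2=11&7=3
LDR r2, [r4] → r2=M[100]=17
XOR r2, r2, #20 → r2=17^20=5
ADD r4, r4, #4 → r4=100+4=104
SUB r3, r3, #2 → r3=6-2=4
CMP r3, #0  (cmp 4,0)
BNE again: taken
AND r2, r2, #7 → r2=5&7=5
LDR r2, [r4] → r2=M[104]=8
XOR r2, r2, #20 → r2=8^20=28
ADD r4, r4, #4 → r4=104+4=108
SUB r3, r3, #2 → r3=4-2=2
CMP r3, #0  (cmp 2,0)
BNE again: taken
AND r2, r2, #7 → r2=28&7=4
LDR r2, [r4] → r2=M[108]=28
XOR r2, r2, #20 → r2=28^20=8
After step 20: r4 = 108.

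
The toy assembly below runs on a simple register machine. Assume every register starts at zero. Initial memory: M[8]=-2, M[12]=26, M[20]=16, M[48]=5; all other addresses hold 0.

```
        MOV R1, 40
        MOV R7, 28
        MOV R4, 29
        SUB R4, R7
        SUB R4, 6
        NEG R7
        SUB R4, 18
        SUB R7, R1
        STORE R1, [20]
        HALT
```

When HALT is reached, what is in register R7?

MOV R1, 40 → R1=40
MOV R7, 28 → R7=28
MOV R4, 29 → R4=29
SUB R4, R7 → R4=29-28=1
SUB R4, 6 → R4=1-6=-5
NEG R7 → R7=-(28)=-28
SUB R4, 18 → R4=(-5)-18=-23
SUB R7, R1 → R7=(-28)-40=-68
STORE R1, [20] → M[20]=40
halt.

-68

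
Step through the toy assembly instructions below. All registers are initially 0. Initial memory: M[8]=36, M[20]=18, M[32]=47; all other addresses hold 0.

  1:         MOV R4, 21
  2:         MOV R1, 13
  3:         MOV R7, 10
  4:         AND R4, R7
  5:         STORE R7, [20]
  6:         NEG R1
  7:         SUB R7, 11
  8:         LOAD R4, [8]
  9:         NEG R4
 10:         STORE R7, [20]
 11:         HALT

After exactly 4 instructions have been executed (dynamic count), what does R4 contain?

0

R4=21
R1=13
R7=10
R4=21&10=0
After step 4: R4 = 0.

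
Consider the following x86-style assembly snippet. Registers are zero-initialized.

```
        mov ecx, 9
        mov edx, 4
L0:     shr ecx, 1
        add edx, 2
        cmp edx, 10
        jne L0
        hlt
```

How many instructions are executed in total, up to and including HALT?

ecx=9
edx=4
ecx=9>>1=4
edx=4+2=6
cmp edx, 10  (cmp 6,10)
jne L0: taken
ecx=4>>1=2
edx=6+2=8
cmp edx, 10  (cmp 8,10)
jne L0: taken
ecx=2>>1=1
edx=8+2=10
cmp edx, 10  (cmp 10,10)
jne L0: not taken
halt.
Total executed instructions: 15.

15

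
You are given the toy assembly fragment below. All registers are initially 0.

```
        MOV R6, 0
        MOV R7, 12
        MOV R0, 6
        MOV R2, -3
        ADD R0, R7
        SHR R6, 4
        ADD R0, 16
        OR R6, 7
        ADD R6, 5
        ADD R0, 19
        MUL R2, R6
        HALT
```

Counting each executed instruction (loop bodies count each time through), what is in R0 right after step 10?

53

MOV R6, 0 → R6=0
MOV R7, 12 → R7=12
MOV R0, 6 → R0=6
MOV R2, -3 → R2=-3
ADD R0, R7 → R0=6+12=18
SHR R6, 4 → R6=0>>4=0
ADD R0, 16 → R0=18+16=34
OR R6, 7 → R6=0|7=7
ADD R6, 5 → R6=7+5=12
ADD R0, 19 → R0=34+19=53
After step 10: R0 = 53.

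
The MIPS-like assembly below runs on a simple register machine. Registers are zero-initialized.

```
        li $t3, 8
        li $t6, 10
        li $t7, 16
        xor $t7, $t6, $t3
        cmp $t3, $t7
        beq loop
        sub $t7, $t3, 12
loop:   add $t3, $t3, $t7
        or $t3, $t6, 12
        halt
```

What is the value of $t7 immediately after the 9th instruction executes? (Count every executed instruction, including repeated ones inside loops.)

$t3=8
$t6=10
$t7=16
$t7=10^8=2
cmp $t3, $t7  (cmp 8,2)
beq loop: not taken
$t7=8-12=-4
$t3=8+(-4)=4
$t3=10|12=14
After step 9: $t7 = -4.

-4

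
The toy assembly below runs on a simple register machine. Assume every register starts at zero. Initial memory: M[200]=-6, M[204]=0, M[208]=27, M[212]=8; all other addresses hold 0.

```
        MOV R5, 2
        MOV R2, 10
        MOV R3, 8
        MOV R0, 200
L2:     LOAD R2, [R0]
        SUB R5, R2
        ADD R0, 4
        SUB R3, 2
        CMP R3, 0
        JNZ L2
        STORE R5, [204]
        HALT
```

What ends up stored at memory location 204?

-27

MOV R5, 2 → R5=2
MOV R2, 10 → R2=10
MOV R3, 8 → R3=8
MOV R0, 200 → R0=200
LOAD R2, [R0] → R2=M[200]=-6
SUB R5, R2 → R5=2-(-6)=8
ADD R0, 4 → R0=200+4=204
SUB R3, 2 → R3=8-2=6
CMP R3, 0  (cmp 6,0)
JNZ L2: taken
LOAD R2, [R0] → R2=M[204]=0
SUB R5, R2 → R5=8-0=8
ADD R0, 4 → R0=204+4=208
SUB R3, 2 → R3=6-2=4
CMP R3, 0  (cmp 4,0)
JNZ L2: taken
LOAD R2, [R0] → R2=M[208]=27
SUB R5, R2 → R5=8-27=-19
ADD R0, 4 → R0=208+4=212
SUB R3, 2 → R3=4-2=2
CMP R3, 0  (cmp 2,0)
JNZ L2: taken
LOAD R2, [R0] → R2=M[212]=8
SUB R5, R2 → R5=(-19)-8=-27
ADD R0, 4 → R0=212+4=216
SUB R3, 2 → R3=2-2=0
CMP R3, 0  (cmp 0,0)
JNZ L2: not taken
STORE R5, [204] → M[204]=-27
halt.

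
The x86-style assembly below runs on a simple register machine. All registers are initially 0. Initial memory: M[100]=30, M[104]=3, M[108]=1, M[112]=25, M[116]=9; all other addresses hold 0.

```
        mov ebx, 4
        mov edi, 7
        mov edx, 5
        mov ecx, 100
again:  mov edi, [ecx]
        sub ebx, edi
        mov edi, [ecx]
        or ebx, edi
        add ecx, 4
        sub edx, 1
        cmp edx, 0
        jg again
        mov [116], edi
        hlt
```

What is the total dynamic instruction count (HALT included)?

46

mov ebx, 4 → ebx=4
mov edi, 7 → edi=7
mov edx, 5 → edx=5
mov ecx, 100 → ecx=100
mov edi, [ecx] → edi=M[100]=30
sub ebx, edi → ebx=4-30=-26
mov edi, [ecx] → edi=M[100]=30
or ebx, edi → ebx=(-26)|30=-2
add ecx, 4 → ecx=100+4=104
sub edx, 1 → edx=5-1=4
cmp edx, 0  (cmp 4,0)
jg again: taken
mov edi, [ecx] → edi=M[104]=3
sub ebx, edi → ebx=(-2)-3=-5
mov edi, [ecx] → edi=M[104]=3
or ebx, edi → ebx=(-5)|3=-5
add ecx, 4 → ecx=104+4=108
sub edx, 1 → edx=4-1=3
cmp edx, 0  (cmp 3,0)
jg again: taken
mov edi, [ecx] → edi=M[108]=1
sub ebx, edi → ebx=(-5)-1=-6
mov edi, [ecx] → edi=M[108]=1
or ebx, edi → ebx=(-6)|1=-5
add ecx, 4 → ecx=108+4=112
sub edx, 1 → edx=3-1=2
cmp edx, 0  (cmp 2,0)
jg again: taken
mov edi, [ecx] → edi=M[112]=25
sub ebx, edi → ebx=(-5)-25=-30
mov edi, [ecx] → edi=M[112]=25
or ebx, edi → ebx=(-30)|25=-5
add ecx, 4 → ecx=112+4=116
sub edx, 1 → edx=2-1=1
cmp edx, 0  (cmp 1,0)
jg again: taken
mov edi, [ecx] → edi=M[116]=9
sub ebx, edi → ebx=(-5)-9=-14
mov edi, [ecx] → edi=M[116]=9
or ebx, edi → ebx=(-14)|9=-5
add ecx, 4 → ecx=116+4=120
sub edx, 1 → edx=1-1=0
cmp edx, 0  (cmp 0,0)
jg again: not taken
mov [116], edi → M[116]=9
halt.
Total executed instructions: 46.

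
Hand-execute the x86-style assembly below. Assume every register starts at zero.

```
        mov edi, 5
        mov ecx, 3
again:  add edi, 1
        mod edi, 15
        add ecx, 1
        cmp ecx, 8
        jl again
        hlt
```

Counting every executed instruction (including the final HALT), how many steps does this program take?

mov edi, 5 → edi=5
mov ecx, 3 → ecx=3
add edi, 1 → edi=5+1=6
mod edi, 15 → edi=6%15=6
add ecx, 1 → ecx=3+1=4
cmp ecx, 8  (cmp 4,8)
jl again: taken
add edi, 1 → edi=6+1=7
mod edi, 15 → edi=7%15=7
add ecx, 1 → ecx=4+1=5
cmp ecx, 8  (cmp 5,8)
jl again: taken
add edi, 1 → edi=7+1=8
mod edi, 15 → edi=8%15=8
add ecx, 1 → ecx=5+1=6
cmp ecx, 8  (cmp 6,8)
jl again: taken
add edi, 1 → edi=8+1=9
mod edi, 15 → edi=9%15=9
add ecx, 1 → ecx=6+1=7
cmp ecx, 8  (cmp 7,8)
jl again: taken
add edi, 1 → edi=9+1=10
mod edi, 15 → edi=10%15=10
add ecx, 1 → ecx=7+1=8
cmp ecx, 8  (cmp 8,8)
jl again: not taken
halt.
Total executed instructions: 28.

28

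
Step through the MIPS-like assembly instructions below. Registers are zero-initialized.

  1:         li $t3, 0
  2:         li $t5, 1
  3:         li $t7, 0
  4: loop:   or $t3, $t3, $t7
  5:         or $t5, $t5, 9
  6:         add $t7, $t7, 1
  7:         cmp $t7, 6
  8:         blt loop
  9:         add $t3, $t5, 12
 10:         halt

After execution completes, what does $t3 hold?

after li $t3, 0: $t3=0
after li $t5, 1: $t5=1
after li $t7, 0: $t7=0
after or $t3, $t3, $t7: $t3=0|0=0
after or $t5, $t5, 9: $t5=1|9=9
after add $t7, $t7, 1: $t7=0+1=1
cmp $t7, 6  (cmp 1,6)
blt loop: taken
after or $t3, $t3, $t7: $t3=0|1=1
after or $t5, $t5, 9: $t5=9|9=9
after add $t7, $t7, 1: $t7=1+1=2
cmp $t7, 6  (cmp 2,6)
blt loop: taken
after or $t3, $t3, $t7: $t3=1|2=3
after or $t5, $t5, 9: $t5=9|9=9
after add $t7, $t7, 1: $t7=2+1=3
cmp $t7, 6  (cmp 3,6)
blt loop: taken
after or $t3, $t3, $t7: $t3=3|3=3
after or $t5, $t5, 9: $t5=9|9=9
after add $t7, $t7, 1: $t7=3+1=4
cmp $t7, 6  (cmp 4,6)
blt loop: taken
after or $t3, $t3, $t7: $t3=3|4=7
after or $t5, $t5, 9: $t5=9|9=9
after add $t7, $t7, 1: $t7=4+1=5
cmp $t7, 6  (cmp 5,6)
blt loop: taken
after or $t3, $t3, $t7: $t3=7|5=7
after or $t5, $t5, 9: $t5=9|9=9
after add $t7, $t7, 1: $t7=5+1=6
cmp $t7, 6  (cmp 6,6)
blt loop: not taken
after add $t3, $t5, 12: $t3=9+12=21
halt.

21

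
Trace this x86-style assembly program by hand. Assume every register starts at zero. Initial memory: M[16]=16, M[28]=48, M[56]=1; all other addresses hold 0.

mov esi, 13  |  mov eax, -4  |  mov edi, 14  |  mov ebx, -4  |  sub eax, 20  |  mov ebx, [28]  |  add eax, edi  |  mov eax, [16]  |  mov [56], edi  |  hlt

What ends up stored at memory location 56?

14

after mov esi, 13: esi=13
after mov eax, -4: eax=-4
after mov edi, 14: edi=14
after mov ebx, -4: ebx=-4
after sub eax, 20: eax=(-4)-20=-24
after mov ebx, [28]: ebx=M[28]=48
after add eax, edi: eax=(-24)+14=-10
after mov eax, [16]: eax=M[16]=16
mov [56], edi → M[56]=14
halt.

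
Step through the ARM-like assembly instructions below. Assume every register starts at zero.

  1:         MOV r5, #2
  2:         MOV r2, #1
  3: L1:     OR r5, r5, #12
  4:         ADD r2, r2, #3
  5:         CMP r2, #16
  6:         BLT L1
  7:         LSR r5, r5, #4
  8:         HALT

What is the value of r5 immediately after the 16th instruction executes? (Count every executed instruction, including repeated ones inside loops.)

14

after MOV r5, #2: r5=2
after MOV r2, #1: r2=1
after OR r5, r5, #12: r5=2|12=14
after ADD r2, r2, #3: r2=1+3=4
CMP r2, #16  (cmp 4,16)
BLT L1: taken
after OR r5, r5, #12: r5=14|12=14
after ADD r2, r2, #3: r2=4+3=7
CMP r2, #16  (cmp 7,16)
BLT L1: taken
after OR r5, r5, #12: r5=14|12=14
after ADD r2, r2, #3: r2=7+3=10
CMP r2, #16  (cmp 10,16)
BLT L1: taken
after OR r5, r5, #12: r5=14|12=14
after ADD r2, r2, #3: r2=10+3=13
After step 16: r5 = 14.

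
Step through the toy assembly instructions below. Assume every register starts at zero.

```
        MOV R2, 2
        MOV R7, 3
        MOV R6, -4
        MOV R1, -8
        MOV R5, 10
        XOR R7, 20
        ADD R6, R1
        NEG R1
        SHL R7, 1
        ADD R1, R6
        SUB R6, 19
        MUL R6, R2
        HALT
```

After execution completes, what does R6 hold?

-62

after MOV R2, 2: R2=2
after MOV R7, 3: R7=3
after MOV R6, -4: R6=-4
after MOV R1, -8: R1=-8
after MOV R5, 10: R5=10
after XOR R7, 20: R7=3^20=23
after ADD R6, R1: R6=(-4)+(-8)=-12
after NEG R1: R1=-(-8)=8
after SHL R7, 1: R7=23<<1=46
after ADD R1, R6: R1=8+(-12)=-4
after SUB R6, 19: R6=(-12)-19=-31
after MUL R6, R2: R6=(-31)*2=-62
halt.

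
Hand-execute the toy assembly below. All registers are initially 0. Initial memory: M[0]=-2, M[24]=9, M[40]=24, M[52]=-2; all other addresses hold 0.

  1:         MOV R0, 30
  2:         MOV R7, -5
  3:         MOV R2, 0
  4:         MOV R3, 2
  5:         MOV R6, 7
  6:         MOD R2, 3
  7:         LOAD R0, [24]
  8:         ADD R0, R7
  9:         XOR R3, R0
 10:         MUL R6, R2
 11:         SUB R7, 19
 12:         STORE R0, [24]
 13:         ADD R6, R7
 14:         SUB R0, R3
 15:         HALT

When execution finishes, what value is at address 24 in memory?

after MOV R0, 30: R0=30
after MOV R7, -5: R7=-5
after MOV R2, 0: R2=0
after MOV R3, 2: R3=2
after MOV R6, 7: R6=7
after MOD R2, 3: R2=0%3=0
after LOAD R0, [24]: R0=M[24]=9
after ADD R0, R7: R0=9+(-5)=4
after XOR R3, R0: R3=2^4=6
after MUL R6, R2: R6=7*0=0
after SUB R7, 19: R7=(-5)-19=-24
STORE R0, [24] → M[24]=4
after ADD R6, R7: R6=0+(-24)=-24
after SUB R0, R3: R0=4-6=-2
halt.

4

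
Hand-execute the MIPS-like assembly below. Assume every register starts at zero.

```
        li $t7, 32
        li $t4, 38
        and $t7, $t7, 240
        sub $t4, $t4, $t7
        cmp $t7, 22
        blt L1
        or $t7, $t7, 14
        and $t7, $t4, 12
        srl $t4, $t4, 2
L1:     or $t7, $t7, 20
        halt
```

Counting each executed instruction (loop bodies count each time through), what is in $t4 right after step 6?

6

$t7=32
$t4=38
$t7=32&240=32
$t4=38-32=6
cmp $t7, 22  (cmp 32,22)
blt L1: not taken
After step 6: $t4 = 6.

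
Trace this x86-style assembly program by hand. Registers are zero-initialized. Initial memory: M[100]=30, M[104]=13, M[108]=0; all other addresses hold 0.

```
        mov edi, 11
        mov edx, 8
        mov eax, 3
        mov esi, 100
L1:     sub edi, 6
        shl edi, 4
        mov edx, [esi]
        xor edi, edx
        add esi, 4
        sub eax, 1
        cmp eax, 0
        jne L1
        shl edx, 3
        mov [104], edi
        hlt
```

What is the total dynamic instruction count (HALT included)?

mov edi, 11 → edi=11
mov edx, 8 → edx=8
mov eax, 3 → eax=3
mov esi, 100 → esi=100
sub edi, 6 → edi=11-6=5
shl edi, 4 → edi=5<<4=80
mov edx, [esi] → edx=M[100]=30
xor edi, edx → edi=80^30=78
add esi, 4 → esi=100+4=104
sub eax, 1 → eax=3-1=2
cmp eax, 0  (cmp 2,0)
jne L1: taken
sub edi, 6 → edi=78-6=72
shl edi, 4 → edi=72<<4=1152
mov edx, [esi] → edx=M[104]=13
xor edi, edx → edi=1152^13=1165
add esi, 4 → esi=104+4=108
sub eax, 1 → eax=2-1=1
cmp eax, 0  (cmp 1,0)
jne L1: taken
sub edi, 6 → edi=1165-6=1159
shl edi, 4 → edi=1159<<4=18544
mov edx, [esi] → edx=M[108]=0
xor edi, edx → edi=18544^0=18544
add esi, 4 → esi=108+4=112
sub eax, 1 → eax=1-1=0
cmp eax, 0  (cmp 0,0)
jne L1: not taken
shl edx, 3 → edx=0<<3=0
mov [104], edi → M[104]=18544
halt.
Total executed instructions: 31.

31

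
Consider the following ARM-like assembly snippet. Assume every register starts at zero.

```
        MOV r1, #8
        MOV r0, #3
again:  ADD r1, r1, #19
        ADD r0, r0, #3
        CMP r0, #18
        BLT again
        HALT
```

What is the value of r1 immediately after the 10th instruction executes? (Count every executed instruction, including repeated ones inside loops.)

after MOV r1, #8: r1=8
after MOV r0, #3: r0=3
after ADD r1, r1, #19: r1=8+19=27
after ADD r0, r0, #3: r0=3+3=6
CMP r0, #18  (cmp 6,18)
BLT again: taken
after ADD r1, r1, #19: r1=27+19=46
after ADD r0, r0, #3: r0=6+3=9
CMP r0, #18  (cmp 9,18)
BLT again: taken
After step 10: r1 = 46.

46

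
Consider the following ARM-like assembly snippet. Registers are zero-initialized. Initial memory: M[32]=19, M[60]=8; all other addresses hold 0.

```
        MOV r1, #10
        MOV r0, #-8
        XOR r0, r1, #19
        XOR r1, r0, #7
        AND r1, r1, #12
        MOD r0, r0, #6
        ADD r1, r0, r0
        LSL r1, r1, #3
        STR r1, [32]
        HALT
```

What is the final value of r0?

after MOV r1, #10: r1=10
after MOV r0, #-8: r0=-8
after XOR r0, r1, #19: r0=10^19=25
after XOR r1, r0, #7: r1=25^7=30
after AND r1, r1, #12: r1=30&12=12
after MOD r0, r0, #6: r0=25%6=1
after ADD r1, r0, r0: r1=1+1=2
after LSL r1, r1, #3: r1=2<<3=16
STR r1, [32] → M[32]=16
halt.

1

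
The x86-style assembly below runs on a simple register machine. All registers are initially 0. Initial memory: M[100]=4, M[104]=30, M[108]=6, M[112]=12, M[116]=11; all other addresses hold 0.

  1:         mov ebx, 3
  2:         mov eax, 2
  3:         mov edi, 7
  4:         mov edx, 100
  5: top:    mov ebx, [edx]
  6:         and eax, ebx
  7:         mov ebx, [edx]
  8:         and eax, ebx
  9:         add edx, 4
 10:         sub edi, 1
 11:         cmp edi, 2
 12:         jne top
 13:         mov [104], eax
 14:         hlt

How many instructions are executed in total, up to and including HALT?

ebx=3
eax=2
edi=7
edx=100
ebx=M[100]=4
eax=2&4=0
ebx=M[100]=4
eax=0&4=0
edx=100+4=104
edi=7-1=6
cmp edi, 2  (cmp 6,2)
jne top: taken
ebx=M[104]=30
eax=0&30=0
ebx=M[104]=30
eax=0&30=0
edx=104+4=108
edi=6-1=5
cmp edi, 2  (cmp 5,2)
jne top: taken
ebx=M[108]=6
eax=0&6=0
ebx=M[108]=6
eax=0&6=0
edx=108+4=112
edi=5-1=4
cmp edi, 2  (cmp 4,2)
jne top: taken
ebx=M[112]=12
eax=0&12=0
ebx=M[112]=12
eax=0&12=0
edx=112+4=116
edi=4-1=3
cmp edi, 2  (cmp 3,2)
jne top: taken
ebx=M[116]=11
eax=0&11=0
ebx=M[116]=11
eax=0&11=0
edx=116+4=120
edi=3-1=2
cmp edi, 2  (cmp 2,2)
jne top: not taken
mov [104], eax → M[104]=0
halt.
Total executed instructions: 46.

46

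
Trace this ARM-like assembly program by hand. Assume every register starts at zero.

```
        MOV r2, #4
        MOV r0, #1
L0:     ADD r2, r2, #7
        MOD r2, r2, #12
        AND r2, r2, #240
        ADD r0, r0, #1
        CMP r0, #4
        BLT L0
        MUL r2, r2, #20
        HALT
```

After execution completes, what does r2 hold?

r2=4
r0=1
r2=4+7=11
r2=11%12=11
r2=11&240=0
r0=1+1=2
CMP r0, #4  (cmp 2,4)
BLT L0: taken
r2=0+7=7
r2=7%12=7
r2=7&240=0
r0=2+1=3
CMP r0, #4  (cmp 3,4)
BLT L0: taken
r2=0+7=7
r2=7%12=7
r2=7&240=0
r0=3+1=4
CMP r0, #4  (cmp 4,4)
BLT L0: not taken
r2=0*20=0
halt.

0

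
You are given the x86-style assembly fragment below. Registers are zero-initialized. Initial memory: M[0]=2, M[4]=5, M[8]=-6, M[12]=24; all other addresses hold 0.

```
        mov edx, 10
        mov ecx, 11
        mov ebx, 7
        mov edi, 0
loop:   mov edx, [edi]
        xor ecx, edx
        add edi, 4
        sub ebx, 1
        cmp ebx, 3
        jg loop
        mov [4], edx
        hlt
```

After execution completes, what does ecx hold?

-18

mov edx, 10 → edx=10
mov ecx, 11 → ecx=11
mov ebx, 7 → ebx=7
mov edi, 0 → edi=0
mov edx, [edi] → edx=M[0]=2
xor ecx, edx → ecx=11^2=9
add edi, 4 → edi=0+4=4
sub ebx, 1 → ebx=7-1=6
cmp ebx, 3  (cmp 6,3)
jg loop: taken
mov edx, [edi] → edx=M[4]=5
xor ecx, edx → ecx=9^5=12
add edi, 4 → edi=4+4=8
sub ebx, 1 → ebx=6-1=5
cmp ebx, 3  (cmp 5,3)
jg loop: taken
mov edx, [edi] → edx=M[8]=-6
xor ecx, edx → ecx=12^(-6)=-10
add edi, 4 → edi=8+4=12
sub ebx, 1 → ebx=5-1=4
cmp ebx, 3  (cmp 4,3)
jg loop: taken
mov edx, [edi] → edx=M[12]=24
xor ecx, edx → ecx=(-10)^24=-18
add edi, 4 → edi=12+4=16
sub ebx, 1 → ebx=4-1=3
cmp ebx, 3  (cmp 3,3)
jg loop: not taken
mov [4], edx → M[4]=24
halt.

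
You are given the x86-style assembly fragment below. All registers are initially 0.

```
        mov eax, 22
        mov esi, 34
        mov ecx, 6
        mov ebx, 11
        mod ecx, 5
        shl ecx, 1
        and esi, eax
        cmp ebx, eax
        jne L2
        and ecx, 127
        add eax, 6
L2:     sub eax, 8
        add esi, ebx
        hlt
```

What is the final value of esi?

eax=22
esi=34
ecx=6
ebx=11
ecx=6%5=1
ecx=1<<1=2
esi=34&22=2
cmp ebx, eax  (cmp 11,22)
jne L2: taken
eax=22-8=14
esi=2+11=13
halt.

13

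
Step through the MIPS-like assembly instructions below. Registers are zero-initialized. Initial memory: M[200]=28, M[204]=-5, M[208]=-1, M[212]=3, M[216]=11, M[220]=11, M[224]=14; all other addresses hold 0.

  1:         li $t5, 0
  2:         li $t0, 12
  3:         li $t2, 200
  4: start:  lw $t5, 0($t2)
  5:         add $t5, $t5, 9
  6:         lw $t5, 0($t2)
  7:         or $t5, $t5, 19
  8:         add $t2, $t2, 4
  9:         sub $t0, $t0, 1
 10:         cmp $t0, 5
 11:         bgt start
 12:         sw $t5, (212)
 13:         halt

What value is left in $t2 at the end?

228

after li $t5, 0: $t5=0
after li $t0, 12: $t0=12
after li $t2, 200: $t2=200
after lw $t5, 0($t2): $t5=M[200]=28
after add $t5, $t5, 9: $t5=28+9=37
after lw $t5, 0($t2): $t5=M[200]=28
after or $t5, $t5, 19: $t5=28|19=31
after add $t2, $t2, 4: $t2=200+4=204
after sub $t0, $t0, 1: $t0=12-1=11
cmp $t0, 5  (cmp 11,5)
bgt start: taken
after lw $t5, 0($t2): $t5=M[204]=-5
after add $t5, $t5, 9: $t5=(-5)+9=4
after lw $t5, 0($t2): $t5=M[204]=-5
after or $t5, $t5, 19: $t5=(-5)|19=-5
after add $t2, $t2, 4: $t2=204+4=208
after sub $t0, $t0, 1: $t0=11-1=10
cmp $t0, 5  (cmp 10,5)
bgt start: taken
after lw $t5, 0($t2): $t5=M[208]=-1
after add $t5, $t5, 9: $t5=(-1)+9=8
after lw $t5, 0($t2): $t5=M[208]=-1
after or $t5, $t5, 19: $t5=(-1)|19=-1
after add $t2, $t2, 4: $t2=208+4=212
after sub $t0, $t0, 1: $t0=10-1=9
cmp $t0, 5  (cmp 9,5)
bgt start: taken
after lw $t5, 0($t2): $t5=M[212]=3
after add $t5, $t5, 9: $t5=3+9=12
after lw $t5, 0($t2): $t5=M[212]=3
after or $t5, $t5, 19: $t5=3|19=19
after add $t2, $t2, 4: $t2=212+4=216
after sub $t0, $t0, 1: $t0=9-1=8
cmp $t0, 5  (cmp 8,5)
bgt start: taken
after lw $t5, 0($t2): $t5=M[216]=11
after add $t5, $t5, 9: $t5=11+9=20
after lw $t5, 0($t2): $t5=M[216]=11
after or $t5, $t5, 19: $t5=11|19=27
after add $t2, $t2, 4: $t2=216+4=220
after sub $t0, $t0, 1: $t0=8-1=7
cmp $t0, 5  (cmp 7,5)
bgt start: taken
after lw $t5, 0($t2): $t5=M[220]=11
after add $t5, $t5, 9: $t5=11+9=20
after lw $t5, 0($t2): $t5=M[220]=11
after or $t5, $t5, 19: $t5=11|19=27
after add $t2, $t2, 4: $t2=220+4=224
after sub $t0, $t0, 1: $t0=7-1=6
cmp $t0, 5  (cmp 6,5)
bgt start: taken
after lw $t5, 0($t2): $t5=M[224]=14
after add $t5, $t5, 9: $t5=14+9=23
after lw $t5, 0($t2): $t5=M[224]=14
after or $t5, $t5, 19: $t5=14|19=31
after add $t2, $t2, 4: $t2=224+4=228
after sub $t0, $t0, 1: $t0=6-1=5
cmp $t0, 5  (cmp 5,5)
bgt start: not taken
sw $t5, (212) → M[212]=31
halt.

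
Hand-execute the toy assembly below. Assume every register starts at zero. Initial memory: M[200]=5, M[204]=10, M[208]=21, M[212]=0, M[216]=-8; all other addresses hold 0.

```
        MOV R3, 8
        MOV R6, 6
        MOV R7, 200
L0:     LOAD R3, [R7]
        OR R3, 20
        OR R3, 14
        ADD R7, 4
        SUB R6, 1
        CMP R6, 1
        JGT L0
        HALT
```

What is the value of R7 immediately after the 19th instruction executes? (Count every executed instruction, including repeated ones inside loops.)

208

R3=8
R6=6
R7=200
R3=M[200]=5
R3=5|20=21
R3=21|14=31
R7=200+4=204
R6=6-1=5
CMP R6, 1  (cmp 5,1)
JGT L0: taken
R3=M[204]=10
R3=10|20=30
R3=30|14=30
R7=204+4=208
R6=5-1=4
CMP R6, 1  (cmp 4,1)
JGT L0: taken
R3=M[208]=21
R3=21|20=21
After step 19: R7 = 208.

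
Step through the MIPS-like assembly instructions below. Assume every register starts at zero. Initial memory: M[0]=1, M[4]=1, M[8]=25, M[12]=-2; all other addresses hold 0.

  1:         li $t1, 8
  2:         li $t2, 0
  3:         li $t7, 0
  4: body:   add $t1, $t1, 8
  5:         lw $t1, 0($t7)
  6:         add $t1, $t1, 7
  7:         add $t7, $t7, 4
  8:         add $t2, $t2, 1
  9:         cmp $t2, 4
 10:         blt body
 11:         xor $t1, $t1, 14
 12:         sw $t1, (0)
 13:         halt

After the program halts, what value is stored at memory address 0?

$t1=8
$t2=0
$t7=0
$t1=8+8=16
$t1=M[0]=1
$t1=1+7=8
$t7=0+4=4
$t2=0+1=1
cmp $t2, 4  (cmp 1,4)
blt body: taken
$t1=8+8=16
$t1=M[4]=1
$t1=1+7=8
$t7=4+4=8
$t2=1+1=2
cmp $t2, 4  (cmp 2,4)
blt body: taken
$t1=8+8=16
$t1=M[8]=25
$t1=25+7=32
$t7=8+4=12
$t2=2+1=3
cmp $t2, 4  (cmp 3,4)
blt body: taken
$t1=32+8=40
$t1=M[12]=-2
$t1=(-2)+7=5
$t7=12+4=16
$t2=3+1=4
cmp $t2, 4  (cmp 4,4)
blt body: not taken
$t1=5^14=11
sw $t1, (0) → M[0]=11
halt.

11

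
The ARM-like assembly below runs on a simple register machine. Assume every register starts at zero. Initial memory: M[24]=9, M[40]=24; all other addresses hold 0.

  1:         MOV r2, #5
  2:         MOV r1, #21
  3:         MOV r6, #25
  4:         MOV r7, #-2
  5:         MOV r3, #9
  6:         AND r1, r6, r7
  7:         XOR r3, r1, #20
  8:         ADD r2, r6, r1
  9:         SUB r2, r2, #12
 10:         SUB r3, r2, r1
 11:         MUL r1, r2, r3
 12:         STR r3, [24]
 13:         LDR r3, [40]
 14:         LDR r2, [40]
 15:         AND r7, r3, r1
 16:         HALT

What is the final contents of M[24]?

MOV r2, #5 → r2=5
MOV r1, #21 → r1=21
MOV r6, #25 → r6=25
MOV r7, #-2 → r7=-2
MOV r3, #9 → r3=9
AND r1, r6, r7 → r1=25&(-2)=24
XOR r3, r1, #20 → r3=24^20=12
ADD r2, r6, r1 → r2=25+24=49
SUB r2, r2, #12 → r2=49-12=37
SUB r3, r2, r1 → r3=37-24=13
MUL r1, r2, r3 → r1=37*13=481
STR r3, [24] → M[24]=13
LDR r3, [40] → r3=M[40]=24
LDR r2, [40] → r2=M[40]=24
AND r7, r3, r1 → r7=24&481=0
halt.

13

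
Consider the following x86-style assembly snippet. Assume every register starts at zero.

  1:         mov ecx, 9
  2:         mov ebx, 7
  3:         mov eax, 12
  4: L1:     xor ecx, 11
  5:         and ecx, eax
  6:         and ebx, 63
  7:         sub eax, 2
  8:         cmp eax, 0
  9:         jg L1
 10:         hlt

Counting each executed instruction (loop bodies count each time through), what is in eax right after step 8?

10

after mov ecx, 9: ecx=9
after mov ebx, 7: ebx=7
after mov eax, 12: eax=12
after xor ecx, 11: ecx=9^11=2
after and ecx, eax: ecx=2&12=0
after and ebx, 63: ebx=7&63=7
after sub eax, 2: eax=12-2=10
cmp eax, 0  (cmp 10,0)
After step 8: eax = 10.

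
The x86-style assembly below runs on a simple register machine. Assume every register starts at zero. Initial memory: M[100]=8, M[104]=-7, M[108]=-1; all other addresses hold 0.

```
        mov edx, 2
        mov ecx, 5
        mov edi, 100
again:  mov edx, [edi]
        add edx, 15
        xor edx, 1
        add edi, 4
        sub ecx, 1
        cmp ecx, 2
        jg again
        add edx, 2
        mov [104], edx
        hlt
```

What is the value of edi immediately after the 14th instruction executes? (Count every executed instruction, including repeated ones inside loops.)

108

after mov edx, 2: edx=2
after mov ecx, 5: ecx=5
after mov edi, 100: edi=100
after mov edx, [edi]: edx=M[100]=8
after add edx, 15: edx=8+15=23
after xor edx, 1: edx=23^1=22
after add edi, 4: edi=100+4=104
after sub ecx, 1: ecx=5-1=4
cmp ecx, 2  (cmp 4,2)
jg again: taken
after mov edx, [edi]: edx=M[104]=-7
after add edx, 15: edx=(-7)+15=8
after xor edx, 1: edx=8^1=9
after add edi, 4: edi=104+4=108
After step 14: edi = 108.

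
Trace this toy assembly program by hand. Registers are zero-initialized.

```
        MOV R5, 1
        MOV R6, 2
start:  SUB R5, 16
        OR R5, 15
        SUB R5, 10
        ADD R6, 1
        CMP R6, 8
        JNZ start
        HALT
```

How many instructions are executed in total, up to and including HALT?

MOV R5, 1 → R5=1
MOV R6, 2 → R6=2
SUB R5, 16 → R5=1-16=-15
OR R5, 15 → R5=(-15)|15=-1
SUB R5, 10 → R5=(-1)-10=-11
ADD R6, 1 → R6=2+1=3
CMP R6, 8  (cmp 3,8)
JNZ start: taken
SUB R5, 16 → R5=(-11)-16=-27
OR R5, 15 → R5=(-27)|15=-17
SUB R5, 10 → R5=(-17)-10=-27
ADD R6, 1 → R6=3+1=4
CMP R6, 8  (cmp 4,8)
JNZ start: taken
SUB R5, 16 → R5=(-27)-16=-43
OR R5, 15 → R5=(-43)|15=-33
SUB R5, 10 → R5=(-33)-10=-43
ADD R6, 1 → R6=4+1=5
CMP R6, 8  (cmp 5,8)
JNZ start: taken
SUB R5, 16 → R5=(-43)-16=-59
OR R5, 15 → R5=(-59)|15=-49
SUB R5, 10 → R5=(-49)-10=-59
ADD R6, 1 → R6=5+1=6
CMP R6, 8  (cmp 6,8)
JNZ start: taken
SUB R5, 16 → R5=(-59)-16=-75
OR R5, 15 → R5=(-75)|15=-65
SUB R5, 10 → R5=(-65)-10=-75
ADD R6, 1 → R6=6+1=7
CMP R6, 8  (cmp 7,8)
JNZ start: taken
SUB R5, 16 → R5=(-75)-16=-91
OR R5, 15 → R5=(-91)|15=-81
SUB R5, 10 → R5=(-81)-10=-91
ADD R6, 1 → R6=7+1=8
CMP R6, 8  (cmp 8,8)
JNZ start: not taken
halt.
Total executed instructions: 39.

39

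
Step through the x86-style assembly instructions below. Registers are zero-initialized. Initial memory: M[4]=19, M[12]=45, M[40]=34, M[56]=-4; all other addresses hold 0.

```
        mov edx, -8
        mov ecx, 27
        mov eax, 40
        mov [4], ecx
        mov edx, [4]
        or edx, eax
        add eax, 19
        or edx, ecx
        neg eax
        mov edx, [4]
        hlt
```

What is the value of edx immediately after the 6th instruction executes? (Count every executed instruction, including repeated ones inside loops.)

edx=-8
ecx=27
eax=40
mov [4], ecx → M[4]=27
edx=M[4]=27
edx=27|40=59
After step 6: edx = 59.

59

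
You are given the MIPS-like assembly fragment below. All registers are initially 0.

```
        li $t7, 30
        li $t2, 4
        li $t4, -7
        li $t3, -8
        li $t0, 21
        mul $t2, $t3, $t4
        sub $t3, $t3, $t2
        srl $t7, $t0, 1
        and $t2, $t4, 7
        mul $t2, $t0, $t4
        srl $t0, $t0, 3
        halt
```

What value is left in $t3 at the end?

li $t7, 30 → $t7=30
li $t2, 4 → $t2=4
li $t4, -7 → $t4=-7
li $t3, -8 → $t3=-8
li $t0, 21 → $t0=21
mul $t2, $t3, $t4 → $t2=(-8)*(-7)=56
sub $t3, $t3, $t2 → $t3=(-8)-56=-64
srl $t7, $t0, 1 → $t7=21>>1=10
and $t2, $t4, 7 → $t2=(-7)&7=1
mul $t2, $t0, $t4 → $t2=21*(-7)=-147
srl $t0, $t0, 3 → $t0=21>>3=2
halt.

-64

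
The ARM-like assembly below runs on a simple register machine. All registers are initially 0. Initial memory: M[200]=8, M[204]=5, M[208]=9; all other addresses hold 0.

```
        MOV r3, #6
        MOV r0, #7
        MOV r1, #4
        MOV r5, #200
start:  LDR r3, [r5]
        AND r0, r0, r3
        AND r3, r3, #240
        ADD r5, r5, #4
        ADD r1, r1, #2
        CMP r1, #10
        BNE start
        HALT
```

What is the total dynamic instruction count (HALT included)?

r3=6
r0=7
r1=4
r5=200
r3=M[200]=8
r0=7&8=0
r3=8&240=0
r5=200+4=204
r1=4+2=6
CMP r1, #10  (cmp 6,10)
BNE start: taken
r3=M[204]=5
r0=0&5=0
r3=5&240=0
r5=204+4=208
r1=6+2=8
CMP r1, #10  (cmp 8,10)
BNE start: taken
r3=M[208]=9
r0=0&9=0
r3=9&240=0
r5=208+4=212
r1=8+2=10
CMP r1, #10  (cmp 10,10)
BNE start: not taken
halt.
Total executed instructions: 26.

26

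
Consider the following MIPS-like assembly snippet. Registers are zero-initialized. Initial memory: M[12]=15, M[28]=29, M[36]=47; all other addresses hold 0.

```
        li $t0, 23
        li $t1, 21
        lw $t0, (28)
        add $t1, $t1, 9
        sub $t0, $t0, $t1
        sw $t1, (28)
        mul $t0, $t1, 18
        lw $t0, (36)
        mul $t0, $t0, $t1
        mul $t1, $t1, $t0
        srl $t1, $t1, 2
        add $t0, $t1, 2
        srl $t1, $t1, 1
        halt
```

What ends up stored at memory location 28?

30

li $t0, 23 → $t0=23
li $t1, 21 → $t1=21
lw $t0, (28) → $t0=M[28]=29
add $t1, $t1, 9 → $t1=21+9=30
sub $t0, $t0, $t1 → $t0=29-30=-1
sw $t1, (28) → M[28]=30
mul $t0, $t1, 18 → $t0=30*18=540
lw $t0, (36) → $t0=M[36]=47
mul $t0, $t0, $t1 → $t0=47*30=1410
mul $t1, $t1, $t0 → $t1=30*1410=42300
srl $t1, $t1, 2 → $t1=42300>>2=10575
add $t0, $t1, 2 → $t0=10575+2=10577
srl $t1, $t1, 1 → $t1=10575>>1=5287
halt.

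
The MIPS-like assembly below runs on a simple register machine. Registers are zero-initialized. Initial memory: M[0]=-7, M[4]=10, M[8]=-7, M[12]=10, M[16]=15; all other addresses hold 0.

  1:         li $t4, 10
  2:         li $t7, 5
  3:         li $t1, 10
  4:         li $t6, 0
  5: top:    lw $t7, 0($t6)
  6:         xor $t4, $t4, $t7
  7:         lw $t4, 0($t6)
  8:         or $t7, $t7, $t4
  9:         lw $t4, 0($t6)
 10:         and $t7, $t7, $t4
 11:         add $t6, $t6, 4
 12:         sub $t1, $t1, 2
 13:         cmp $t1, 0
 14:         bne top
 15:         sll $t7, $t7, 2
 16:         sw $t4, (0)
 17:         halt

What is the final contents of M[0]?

after li $t4, 10: $t4=10
after li $t7, 5: $t7=5
after li $t1, 10: $t1=10
after li $t6, 0: $t6=0
after lw $t7, 0($t6): $t7=M[0]=-7
after xor $t4, $t4, $t7: $t4=10^(-7)=-13
after lw $t4, 0($t6): $t4=M[0]=-7
after or $t7, $t7, $t4: $t7=(-7)|(-7)=-7
after lw $t4, 0($t6): $t4=M[0]=-7
after and $t7, $t7, $t4: $t7=(-7)&(-7)=-7
after add $t6, $t6, 4: $t6=0+4=4
after sub $t1, $t1, 2: $t1=10-2=8
cmp $t1, 0  (cmp 8,0)
bne top: taken
after lw $t7, 0($t6): $t7=M[4]=10
after xor $t4, $t4, $t7: $t4=(-7)^10=-13
after lw $t4, 0($t6): $t4=M[4]=10
after or $t7, $t7, $t4: $t7=10|10=10
after lw $t4, 0($t6): $t4=M[4]=10
after and $t7, $t7, $t4: $t7=10&10=10
after add $t6, $t6, 4: $t6=4+4=8
after sub $t1, $t1, 2: $t1=8-2=6
cmp $t1, 0  (cmp 6,0)
bne top: taken
after lw $t7, 0($t6): $t7=M[8]=-7
after xor $t4, $t4, $t7: $t4=10^(-7)=-13
after lw $t4, 0($t6): $t4=M[8]=-7
after or $t7, $t7, $t4: $t7=(-7)|(-7)=-7
after lw $t4, 0($t6): $t4=M[8]=-7
after and $t7, $t7, $t4: $t7=(-7)&(-7)=-7
after add $t6, $t6, 4: $t6=8+4=12
after sub $t1, $t1, 2: $t1=6-2=4
cmp $t1, 0  (cmp 4,0)
bne top: taken
after lw $t7, 0($t6): $t7=M[12]=10
after xor $t4, $t4, $t7: $t4=(-7)^10=-13
after lw $t4, 0($t6): $t4=M[12]=10
after or $t7, $t7, $t4: $t7=10|10=10
after lw $t4, 0($t6): $t4=M[12]=10
after and $t7, $t7, $t4: $t7=10&10=10
after add $t6, $t6, 4: $t6=12+4=16
after sub $t1, $t1, 2: $t1=4-2=2
cmp $t1, 0  (cmp 2,0)
bne top: taken
after lw $t7, 0($t6): $t7=M[16]=15
after xor $t4, $t4, $t7: $t4=10^15=5
after lw $t4, 0($t6): $t4=M[16]=15
after or $t7, $t7, $t4: $t7=15|15=15
after lw $t4, 0($t6): $t4=M[16]=15
after and $t7, $t7, $t4: $t7=15&15=15
after add $t6, $t6, 4: $t6=16+4=20
after sub $t1, $t1, 2: $t1=2-2=0
cmp $t1, 0  (cmp 0,0)
bne top: not taken
after sll $t7, $t7, 2: $t7=15<<2=60
sw $t4, (0) → M[0]=15
halt.

15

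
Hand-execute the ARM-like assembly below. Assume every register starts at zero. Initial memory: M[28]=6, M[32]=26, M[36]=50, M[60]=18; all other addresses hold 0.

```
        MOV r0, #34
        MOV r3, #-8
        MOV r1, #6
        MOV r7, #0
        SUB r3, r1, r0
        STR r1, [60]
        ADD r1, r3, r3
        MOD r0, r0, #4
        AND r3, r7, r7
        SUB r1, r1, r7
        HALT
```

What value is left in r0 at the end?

2

r0=34
r3=-8
r1=6
r7=0
r3=6-34=-28
STR r1, [60] → M[60]=6
r1=(-28)+(-28)=-56
r0=34%4=2
r3=0&0=0
r1=(-56)-0=-56
halt.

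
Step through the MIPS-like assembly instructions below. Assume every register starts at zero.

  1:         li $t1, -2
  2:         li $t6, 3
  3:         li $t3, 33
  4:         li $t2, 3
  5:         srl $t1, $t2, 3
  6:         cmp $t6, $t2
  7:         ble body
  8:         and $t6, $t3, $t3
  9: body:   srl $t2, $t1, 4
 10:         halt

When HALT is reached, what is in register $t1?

li $t1, -2 → $t1=-2
li $t6, 3 → $t6=3
li $t3, 33 → $t3=33
li $t2, 3 → $t2=3
srl $t1, $t2, 3 → $t1=3>>3=0
cmp $t6, $t2  (cmp 3,3)
ble body: taken
srl $t2, $t1, 4 → $t2=0>>4=0
halt.

0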